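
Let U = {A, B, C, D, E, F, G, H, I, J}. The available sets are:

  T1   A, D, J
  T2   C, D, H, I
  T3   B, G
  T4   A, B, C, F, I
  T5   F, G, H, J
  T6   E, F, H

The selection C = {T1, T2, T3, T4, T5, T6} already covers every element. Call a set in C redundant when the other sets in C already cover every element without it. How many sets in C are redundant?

5

Drop T1: the rest still cover every element — redundant.
Drop T2: the rest still cover every element — redundant.
Drop T3: the rest still cover every element — redundant.
Drop T4: the rest still cover every element — redundant.
Drop T5: the rest still cover every element — redundant.
Drop T6: E uncovered — not redundant.
5 redundant: T1, T2, T3, T4, T5.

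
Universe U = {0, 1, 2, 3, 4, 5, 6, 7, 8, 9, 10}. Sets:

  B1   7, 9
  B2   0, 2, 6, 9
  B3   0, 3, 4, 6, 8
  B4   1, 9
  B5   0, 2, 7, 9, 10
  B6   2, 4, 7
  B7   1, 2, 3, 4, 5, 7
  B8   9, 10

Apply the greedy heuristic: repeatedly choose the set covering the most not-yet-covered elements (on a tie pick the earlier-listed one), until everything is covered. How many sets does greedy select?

4

Pick 1: B7 covers 6 new elements (1, 2, 3, 4, 5, 7).
Pick 2: B2 covers 3 new elements (0, 6, 9).
Pick 3: B3 covers 1 new elements (8).
Pick 4: B5 covers 1 new elements (10).
Greedy uses 4 sets. (The true minimum is 3.)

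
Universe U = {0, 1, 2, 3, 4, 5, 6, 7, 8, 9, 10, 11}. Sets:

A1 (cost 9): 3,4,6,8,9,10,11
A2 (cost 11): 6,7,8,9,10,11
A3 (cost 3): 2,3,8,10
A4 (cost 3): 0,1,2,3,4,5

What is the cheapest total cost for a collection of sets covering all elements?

14

A2, A4 cover every element at cost 11 + 3 = 14.
Any cover uses at least 2 sets; among all covering selections none totals below 14.
Greedy by coverage-per-cost would pick A4, A3, A2 for 17 — worse than the optimum 14.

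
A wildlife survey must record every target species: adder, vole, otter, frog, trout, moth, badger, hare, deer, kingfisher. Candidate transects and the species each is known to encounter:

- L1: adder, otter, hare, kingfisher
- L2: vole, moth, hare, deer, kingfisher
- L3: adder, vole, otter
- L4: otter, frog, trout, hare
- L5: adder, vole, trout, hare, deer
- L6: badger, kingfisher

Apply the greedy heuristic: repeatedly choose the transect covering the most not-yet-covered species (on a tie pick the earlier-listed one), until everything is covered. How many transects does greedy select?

4

Pick 1: L2 covers 5 new species (vole, moth, hare, deer, kingfisher).
Pick 2: L4 covers 3 new species (otter, frog, trout).
Pick 3: L1 covers 1 new species (adder).
Pick 4: L6 covers 1 new species (badger).
Greedy uses 4 transects.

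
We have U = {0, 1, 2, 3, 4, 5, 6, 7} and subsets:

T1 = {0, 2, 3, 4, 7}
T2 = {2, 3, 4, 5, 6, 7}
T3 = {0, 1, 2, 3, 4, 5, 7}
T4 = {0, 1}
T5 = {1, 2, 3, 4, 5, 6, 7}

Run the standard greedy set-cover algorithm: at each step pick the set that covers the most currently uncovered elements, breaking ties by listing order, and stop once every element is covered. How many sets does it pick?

Pick 1: T3 covers 7 new elements (0, 1, 2, 3, 4, 5, 7).
Pick 2: T2 covers 1 new elements (6).
Greedy uses 2 sets.

2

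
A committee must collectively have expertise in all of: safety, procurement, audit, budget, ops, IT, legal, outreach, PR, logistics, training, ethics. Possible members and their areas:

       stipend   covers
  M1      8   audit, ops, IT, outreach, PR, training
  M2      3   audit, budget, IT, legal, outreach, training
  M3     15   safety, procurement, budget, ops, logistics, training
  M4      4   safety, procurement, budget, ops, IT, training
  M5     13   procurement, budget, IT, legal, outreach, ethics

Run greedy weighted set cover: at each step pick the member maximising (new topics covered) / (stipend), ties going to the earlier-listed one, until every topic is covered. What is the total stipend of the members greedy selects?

43

Pick 1: M2 adds 6 new (audit, budget, IT, legal, outreach, training) at stipend 3 (ratio 6/3).
Pick 2: M4 adds 3 new (safety, procurement, ops) at stipend 4 (ratio 3/4).
Pick 3: M1 adds 1 new (PR) at stipend 8 (ratio 1/8).
Pick 4: M5 adds 1 new (ethics) at stipend 13 (ratio 1/13).
Pick 5: M3 adds 1 new (logistics) at stipend 15 (ratio 1/15).
Greedy total stipend: 3 + 4 + 8 + 13 + 15 = 43. (The true optimum is 36, so greedy overshoots here.)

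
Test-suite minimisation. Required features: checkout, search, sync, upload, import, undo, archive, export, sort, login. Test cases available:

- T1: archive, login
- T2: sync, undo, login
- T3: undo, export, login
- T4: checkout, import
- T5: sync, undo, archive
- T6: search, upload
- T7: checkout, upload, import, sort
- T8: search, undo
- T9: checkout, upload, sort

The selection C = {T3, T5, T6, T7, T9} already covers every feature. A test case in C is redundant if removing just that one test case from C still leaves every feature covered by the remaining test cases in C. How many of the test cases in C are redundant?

Drop T3: export, login uncovered — not redundant.
Drop T5: sync, archive uncovered — not redundant.
Drop T6: search uncovered — not redundant.
Drop T7: import uncovered — not redundant.
Drop T9: the rest still cover every feature — redundant.
1 redundant: T9.

1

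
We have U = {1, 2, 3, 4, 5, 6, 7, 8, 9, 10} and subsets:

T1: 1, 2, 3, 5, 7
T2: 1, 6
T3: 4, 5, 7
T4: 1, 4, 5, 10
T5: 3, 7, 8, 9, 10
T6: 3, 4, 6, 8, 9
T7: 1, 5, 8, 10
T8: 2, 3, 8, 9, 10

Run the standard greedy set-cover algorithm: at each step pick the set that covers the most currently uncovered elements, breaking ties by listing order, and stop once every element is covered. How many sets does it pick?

Pick 1: T1 covers 5 new elements (1, 2, 3, 5, 7).
Pick 2: T6 covers 4 new elements (4, 6, 8, 9).
Pick 3: T4 covers 1 new elements (10).
Greedy uses 3 sets.

3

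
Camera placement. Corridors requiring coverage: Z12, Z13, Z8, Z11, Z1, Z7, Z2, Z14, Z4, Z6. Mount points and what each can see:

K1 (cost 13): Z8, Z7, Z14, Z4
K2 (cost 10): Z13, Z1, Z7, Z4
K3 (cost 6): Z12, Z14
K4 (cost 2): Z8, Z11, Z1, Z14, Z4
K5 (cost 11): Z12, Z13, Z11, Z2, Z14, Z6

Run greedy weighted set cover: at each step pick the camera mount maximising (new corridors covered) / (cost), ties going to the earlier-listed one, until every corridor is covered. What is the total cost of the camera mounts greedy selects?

23

Pick 1: K4 adds 5 new (Z8, Z11, Z1, Z14, Z4) at cost 2 (ratio 5/2).
Pick 2: K5 adds 4 new (Z12, Z13, Z2, Z6) at cost 11 (ratio 4/11).
Pick 3: K2 adds 1 new (Z7) at cost 10 (ratio 1/10).
Greedy total cost: 2 + 11 + 10 = 23.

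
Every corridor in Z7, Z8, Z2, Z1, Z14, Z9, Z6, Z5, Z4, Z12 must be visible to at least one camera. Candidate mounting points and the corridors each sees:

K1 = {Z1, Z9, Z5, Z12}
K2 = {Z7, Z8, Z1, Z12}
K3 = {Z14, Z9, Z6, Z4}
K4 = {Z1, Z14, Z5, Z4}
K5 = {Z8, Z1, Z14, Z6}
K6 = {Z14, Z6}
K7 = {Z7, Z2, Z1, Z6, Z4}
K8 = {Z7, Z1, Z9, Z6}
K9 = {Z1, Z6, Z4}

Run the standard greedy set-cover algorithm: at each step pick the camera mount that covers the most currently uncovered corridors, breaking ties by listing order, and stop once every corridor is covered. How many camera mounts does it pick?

3

Pick 1: K7 covers 5 new corridors (Z7, Z2, Z1, Z6, Z4).
Pick 2: K1 covers 3 new corridors (Z9, Z5, Z12).
Pick 3: K5 covers 2 new corridors (Z8, Z14).
Greedy uses 3 camera mounts.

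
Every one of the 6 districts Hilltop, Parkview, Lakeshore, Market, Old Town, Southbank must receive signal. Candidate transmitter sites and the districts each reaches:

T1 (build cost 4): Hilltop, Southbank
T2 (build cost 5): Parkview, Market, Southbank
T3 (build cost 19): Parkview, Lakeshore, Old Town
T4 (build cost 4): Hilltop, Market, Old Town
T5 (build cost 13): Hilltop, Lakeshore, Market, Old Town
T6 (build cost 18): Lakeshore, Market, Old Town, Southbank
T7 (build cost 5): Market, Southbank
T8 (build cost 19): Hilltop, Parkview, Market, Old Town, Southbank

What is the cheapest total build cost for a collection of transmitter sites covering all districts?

T2, T5 cover every district at build cost 5 + 13 = 18.
Any cover uses at least 2 transmitter sites; among all covering selections none totals below 18.

18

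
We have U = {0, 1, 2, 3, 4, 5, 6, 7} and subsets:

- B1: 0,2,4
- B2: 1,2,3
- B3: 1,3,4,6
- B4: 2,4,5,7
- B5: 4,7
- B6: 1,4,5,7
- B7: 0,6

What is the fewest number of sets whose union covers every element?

3

B1, B3, B4 together cover {0, 1, 2, 3, 4, 5, 6, 7} — every element.
No 2 of the 7 sets cover everything (all 21 pairs fall short), so 3 is minimum.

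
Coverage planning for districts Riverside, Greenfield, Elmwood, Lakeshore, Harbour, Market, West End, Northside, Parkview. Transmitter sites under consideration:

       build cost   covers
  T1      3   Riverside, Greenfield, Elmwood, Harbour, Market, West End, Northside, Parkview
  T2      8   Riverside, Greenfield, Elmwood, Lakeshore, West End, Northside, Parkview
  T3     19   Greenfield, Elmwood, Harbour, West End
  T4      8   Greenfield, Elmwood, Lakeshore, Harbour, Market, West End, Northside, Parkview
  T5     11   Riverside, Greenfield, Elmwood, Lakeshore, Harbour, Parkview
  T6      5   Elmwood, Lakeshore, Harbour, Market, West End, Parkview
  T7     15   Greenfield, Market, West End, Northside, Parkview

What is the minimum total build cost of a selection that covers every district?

T1, T6 cover every district at build cost 3 + 5 = 8.
Any cover uses at least 2 transmitter sites; among all covering selections none totals below 8.

8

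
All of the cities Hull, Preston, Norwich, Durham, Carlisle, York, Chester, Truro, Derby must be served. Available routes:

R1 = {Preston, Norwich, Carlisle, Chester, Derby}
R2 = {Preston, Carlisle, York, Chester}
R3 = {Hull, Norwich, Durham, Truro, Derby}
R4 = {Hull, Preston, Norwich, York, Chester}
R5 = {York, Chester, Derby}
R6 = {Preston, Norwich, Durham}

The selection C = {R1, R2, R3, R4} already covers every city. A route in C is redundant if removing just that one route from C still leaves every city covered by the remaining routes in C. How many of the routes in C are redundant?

Drop R1: the rest still cover every city — redundant.
Drop R2: the rest still cover every city — redundant.
Drop R3: Durham, Truro uncovered — not redundant.
Drop R4: the rest still cover every city — redundant.
3 redundant: R1, R2, R4.

3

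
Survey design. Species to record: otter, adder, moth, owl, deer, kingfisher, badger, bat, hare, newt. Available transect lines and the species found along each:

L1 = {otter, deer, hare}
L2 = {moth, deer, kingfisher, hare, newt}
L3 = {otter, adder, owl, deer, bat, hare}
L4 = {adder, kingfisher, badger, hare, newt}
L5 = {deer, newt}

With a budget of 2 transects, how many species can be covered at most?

9

Choosing L2, L3 covers {otter, adder, moth, owl, deer, kingfisher, bat, hare, newt} — 9 species.
No choice of 2 transects does better; here badger is left uncovered.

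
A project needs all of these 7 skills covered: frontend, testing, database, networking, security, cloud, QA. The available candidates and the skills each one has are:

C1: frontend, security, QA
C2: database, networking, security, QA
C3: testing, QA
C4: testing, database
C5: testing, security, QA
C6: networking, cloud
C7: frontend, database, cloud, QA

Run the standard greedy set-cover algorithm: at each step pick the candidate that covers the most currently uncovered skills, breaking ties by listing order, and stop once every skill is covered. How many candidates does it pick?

Pick 1: C2 covers 4 new skills (database, networking, security, QA).
Pick 2: C7 covers 2 new skills (frontend, cloud).
Pick 3: C3 covers 1 new skills (testing).
Greedy uses 3 candidates.

3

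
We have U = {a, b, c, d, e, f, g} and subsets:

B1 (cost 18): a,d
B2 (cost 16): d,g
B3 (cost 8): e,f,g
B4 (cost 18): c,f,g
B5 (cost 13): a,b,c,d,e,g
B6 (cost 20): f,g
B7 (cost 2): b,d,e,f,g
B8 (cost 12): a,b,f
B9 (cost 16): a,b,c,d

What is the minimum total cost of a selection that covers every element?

15

B5, B7 cover every element at cost 13 + 2 = 15.
Any cover uses at least 2 sets; among all covering selections none totals below 15.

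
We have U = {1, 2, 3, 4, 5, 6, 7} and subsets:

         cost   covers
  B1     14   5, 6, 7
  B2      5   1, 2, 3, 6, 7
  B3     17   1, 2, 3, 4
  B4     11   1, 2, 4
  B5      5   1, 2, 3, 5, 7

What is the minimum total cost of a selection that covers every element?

B2, B4, B5 cover every element at cost 5 + 11 + 5 = 21.
Any cover uses at least 2 sets; among all covering selections none totals below 21.

21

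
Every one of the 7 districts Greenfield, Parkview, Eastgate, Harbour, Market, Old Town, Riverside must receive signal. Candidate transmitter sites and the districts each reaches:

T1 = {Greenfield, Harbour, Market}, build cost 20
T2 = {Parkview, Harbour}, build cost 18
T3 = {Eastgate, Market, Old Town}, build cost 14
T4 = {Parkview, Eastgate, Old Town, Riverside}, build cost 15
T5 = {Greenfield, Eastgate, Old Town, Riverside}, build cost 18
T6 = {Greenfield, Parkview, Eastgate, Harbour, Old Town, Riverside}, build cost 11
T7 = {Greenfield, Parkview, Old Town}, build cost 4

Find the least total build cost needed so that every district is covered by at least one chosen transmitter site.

25

T3, T6 cover every district at build cost 14 + 11 = 25.
Any cover uses at least 2 transmitter sites; among all covering selections none totals below 25.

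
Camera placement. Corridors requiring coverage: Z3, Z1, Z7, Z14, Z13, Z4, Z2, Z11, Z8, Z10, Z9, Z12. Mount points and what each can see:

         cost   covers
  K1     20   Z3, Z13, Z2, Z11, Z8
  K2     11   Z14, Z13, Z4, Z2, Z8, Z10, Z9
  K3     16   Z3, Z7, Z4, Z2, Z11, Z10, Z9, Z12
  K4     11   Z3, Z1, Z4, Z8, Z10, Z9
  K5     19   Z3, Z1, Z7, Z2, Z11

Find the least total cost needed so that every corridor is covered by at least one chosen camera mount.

38

K2, K3, K4 cover every corridor at cost 11 + 16 + 11 = 38.
Any cover uses at least 3 camera mounts; among all covering selections none totals below 38.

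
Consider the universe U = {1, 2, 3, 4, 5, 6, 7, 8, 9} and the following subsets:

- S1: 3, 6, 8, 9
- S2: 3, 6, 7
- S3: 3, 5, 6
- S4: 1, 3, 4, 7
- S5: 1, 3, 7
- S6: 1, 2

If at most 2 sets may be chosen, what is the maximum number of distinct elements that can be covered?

Choosing S1, S4 covers {1, 3, 4, 6, 7, 8, 9} — 7 elements.
No choice of 2 sets does better; here 2, 5 are left uncovered.

7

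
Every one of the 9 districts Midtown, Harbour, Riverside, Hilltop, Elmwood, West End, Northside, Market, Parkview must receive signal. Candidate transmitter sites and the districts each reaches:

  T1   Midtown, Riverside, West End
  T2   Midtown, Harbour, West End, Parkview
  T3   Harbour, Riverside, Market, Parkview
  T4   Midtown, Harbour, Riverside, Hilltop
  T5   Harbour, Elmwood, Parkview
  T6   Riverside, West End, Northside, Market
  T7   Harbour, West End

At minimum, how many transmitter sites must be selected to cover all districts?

T4, T5, T6 together cover {Midtown, Harbour, Riverside, Hilltop, Elmwood, West End, Northside, Market, Parkview} — every district.
No 2 of the 7 transmitter sites cover everything (all 21 pairs fall short), so 3 is minimum.

3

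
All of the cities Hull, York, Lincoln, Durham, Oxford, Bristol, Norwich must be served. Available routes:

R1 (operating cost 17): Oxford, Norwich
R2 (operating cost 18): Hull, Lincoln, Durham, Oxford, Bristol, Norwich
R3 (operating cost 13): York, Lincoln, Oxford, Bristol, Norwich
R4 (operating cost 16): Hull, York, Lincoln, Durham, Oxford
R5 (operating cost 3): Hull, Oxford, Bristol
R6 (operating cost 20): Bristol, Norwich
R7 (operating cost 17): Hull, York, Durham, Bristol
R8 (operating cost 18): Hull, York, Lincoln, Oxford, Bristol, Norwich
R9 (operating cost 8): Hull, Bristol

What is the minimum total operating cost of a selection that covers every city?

R3, R4 cover every city at operating cost 13 + 16 = 29.
Any cover uses at least 2 routes; among all covering selections none totals below 29.

29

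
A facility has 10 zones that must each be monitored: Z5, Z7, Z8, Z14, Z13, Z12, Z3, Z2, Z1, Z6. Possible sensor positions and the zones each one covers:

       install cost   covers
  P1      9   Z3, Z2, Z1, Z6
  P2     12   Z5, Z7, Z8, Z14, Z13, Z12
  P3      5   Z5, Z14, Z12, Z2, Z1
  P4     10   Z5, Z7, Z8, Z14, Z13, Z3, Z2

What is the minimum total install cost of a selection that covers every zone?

P1, P2 cover every zone at install cost 9 + 12 = 21.
Any cover uses at least 2 sensor positions; among all covering selections none totals below 21.
Greedy by coverage-per-install cost would pick P3, P4, P1 for 24 — worse than the optimum 21.

21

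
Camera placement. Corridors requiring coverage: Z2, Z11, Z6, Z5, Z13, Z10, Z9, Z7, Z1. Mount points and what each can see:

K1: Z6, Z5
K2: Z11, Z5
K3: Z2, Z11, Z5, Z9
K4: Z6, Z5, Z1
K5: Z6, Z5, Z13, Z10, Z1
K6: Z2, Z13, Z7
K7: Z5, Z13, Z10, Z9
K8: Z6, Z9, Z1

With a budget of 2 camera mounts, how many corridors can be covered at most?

Choosing K3, K5 covers {Z2, Z11, Z6, Z5, Z13, Z10, Z9, Z1} — 8 corridors.
No choice of 2 camera mounts does better; here Z7 is left uncovered.

8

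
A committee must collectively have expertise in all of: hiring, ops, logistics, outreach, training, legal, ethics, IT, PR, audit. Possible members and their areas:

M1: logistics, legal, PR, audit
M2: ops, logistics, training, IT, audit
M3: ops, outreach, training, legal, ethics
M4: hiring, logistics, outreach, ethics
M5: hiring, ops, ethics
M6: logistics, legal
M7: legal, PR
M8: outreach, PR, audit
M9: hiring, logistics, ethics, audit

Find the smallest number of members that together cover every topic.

3

M1, M2, M4 together cover {hiring, ops, logistics, outreach, training, legal, ethics, IT, PR, audit} — every topic.
No 2 of the 9 members cover everything (all 36 pairs fall short), so 3 is minimum.
Greedy (largest uncovered first) would take M2, M3, M1, M4 — 4 members — but 3 suffice.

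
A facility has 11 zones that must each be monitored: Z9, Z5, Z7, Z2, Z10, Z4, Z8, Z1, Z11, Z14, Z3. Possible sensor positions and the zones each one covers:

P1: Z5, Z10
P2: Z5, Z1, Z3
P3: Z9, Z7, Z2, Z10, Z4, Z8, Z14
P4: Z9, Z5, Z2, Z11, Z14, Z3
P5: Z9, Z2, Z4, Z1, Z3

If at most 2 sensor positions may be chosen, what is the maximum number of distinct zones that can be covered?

Choosing P2, P3 covers {Z9, Z5, Z7, Z2, Z10, Z4, Z8, Z1, Z14, Z3} — 10 zones.
No choice of 2 sensor positions does better; here Z11 is left uncovered.

10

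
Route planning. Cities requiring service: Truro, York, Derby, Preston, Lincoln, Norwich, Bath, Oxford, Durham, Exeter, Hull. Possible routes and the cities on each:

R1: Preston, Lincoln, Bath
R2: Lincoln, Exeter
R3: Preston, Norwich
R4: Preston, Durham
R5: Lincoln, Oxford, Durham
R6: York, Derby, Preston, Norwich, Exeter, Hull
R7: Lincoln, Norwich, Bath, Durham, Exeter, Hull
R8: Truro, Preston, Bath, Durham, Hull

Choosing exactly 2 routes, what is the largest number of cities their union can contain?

9

Choosing R5, R6 covers {York, Derby, Preston, Lincoln, Norwich, Oxford, Durham, Exeter, Hull} — 9 cities.
No choice of 2 routes does better; here Truro, Bath are left uncovered.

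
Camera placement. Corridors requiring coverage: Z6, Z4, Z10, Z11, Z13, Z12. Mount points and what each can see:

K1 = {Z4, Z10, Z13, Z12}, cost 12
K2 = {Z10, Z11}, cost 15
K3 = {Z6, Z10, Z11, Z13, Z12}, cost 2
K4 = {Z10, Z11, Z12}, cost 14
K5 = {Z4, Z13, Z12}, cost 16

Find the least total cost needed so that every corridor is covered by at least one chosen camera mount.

14

K1, K3 cover every corridor at cost 12 + 2 = 14.
Any cover uses at least 2 camera mounts; among all covering selections none totals below 14.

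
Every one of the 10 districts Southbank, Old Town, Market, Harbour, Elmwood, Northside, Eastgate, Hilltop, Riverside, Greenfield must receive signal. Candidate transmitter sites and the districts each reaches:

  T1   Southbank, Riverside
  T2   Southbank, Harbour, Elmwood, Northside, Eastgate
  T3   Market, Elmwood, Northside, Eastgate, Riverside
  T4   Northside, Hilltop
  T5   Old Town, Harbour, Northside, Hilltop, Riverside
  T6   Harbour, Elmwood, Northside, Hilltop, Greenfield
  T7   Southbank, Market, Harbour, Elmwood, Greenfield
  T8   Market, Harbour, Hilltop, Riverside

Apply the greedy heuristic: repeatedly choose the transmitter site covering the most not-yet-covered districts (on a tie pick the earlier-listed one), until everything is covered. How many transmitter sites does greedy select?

3

Pick 1: T2 covers 5 new districts (Southbank, Harbour, Elmwood, Northside, Eastgate).
Pick 2: T5 covers 3 new districts (Old Town, Hilltop, Riverside).
Pick 3: T7 covers 2 new districts (Market, Greenfield).
Greedy uses 3 transmitter sites.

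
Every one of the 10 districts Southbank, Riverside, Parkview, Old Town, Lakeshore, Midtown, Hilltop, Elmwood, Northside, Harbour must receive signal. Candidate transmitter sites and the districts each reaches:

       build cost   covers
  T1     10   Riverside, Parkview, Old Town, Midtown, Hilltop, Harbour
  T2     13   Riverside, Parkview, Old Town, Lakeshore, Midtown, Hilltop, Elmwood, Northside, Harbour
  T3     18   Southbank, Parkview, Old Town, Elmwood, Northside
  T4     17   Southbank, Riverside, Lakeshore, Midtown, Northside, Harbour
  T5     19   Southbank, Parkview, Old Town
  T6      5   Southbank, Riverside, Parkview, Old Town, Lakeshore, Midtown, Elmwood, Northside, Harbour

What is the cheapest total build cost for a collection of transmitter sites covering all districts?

15

T1, T6 cover every district at build cost 10 + 5 = 15.
Any cover uses at least 2 transmitter sites; among all covering selections none totals below 15.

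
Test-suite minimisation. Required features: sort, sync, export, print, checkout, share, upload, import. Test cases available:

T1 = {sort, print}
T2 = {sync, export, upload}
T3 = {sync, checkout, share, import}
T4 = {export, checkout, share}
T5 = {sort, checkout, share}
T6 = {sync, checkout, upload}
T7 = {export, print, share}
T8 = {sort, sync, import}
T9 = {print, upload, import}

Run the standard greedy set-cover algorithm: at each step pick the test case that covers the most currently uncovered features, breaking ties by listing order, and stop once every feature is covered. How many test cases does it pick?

Pick 1: T3 covers 4 new features (sync, checkout, share, import).
Pick 2: T1 covers 2 new features (sort, print).
Pick 3: T2 covers 2 new features (export, upload).
Greedy uses 3 test cases.

3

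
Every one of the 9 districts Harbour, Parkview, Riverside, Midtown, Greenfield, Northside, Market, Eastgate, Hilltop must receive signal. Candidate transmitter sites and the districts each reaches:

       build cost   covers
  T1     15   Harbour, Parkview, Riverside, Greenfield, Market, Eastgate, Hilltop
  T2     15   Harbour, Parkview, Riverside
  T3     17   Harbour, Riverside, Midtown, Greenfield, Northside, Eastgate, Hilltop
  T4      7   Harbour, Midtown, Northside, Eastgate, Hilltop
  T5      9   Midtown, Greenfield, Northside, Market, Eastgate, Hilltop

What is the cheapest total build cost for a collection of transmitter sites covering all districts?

22

T1, T4 cover every district at build cost 15 + 7 = 22.
Any cover uses at least 2 transmitter sites; among all covering selections none totals below 22.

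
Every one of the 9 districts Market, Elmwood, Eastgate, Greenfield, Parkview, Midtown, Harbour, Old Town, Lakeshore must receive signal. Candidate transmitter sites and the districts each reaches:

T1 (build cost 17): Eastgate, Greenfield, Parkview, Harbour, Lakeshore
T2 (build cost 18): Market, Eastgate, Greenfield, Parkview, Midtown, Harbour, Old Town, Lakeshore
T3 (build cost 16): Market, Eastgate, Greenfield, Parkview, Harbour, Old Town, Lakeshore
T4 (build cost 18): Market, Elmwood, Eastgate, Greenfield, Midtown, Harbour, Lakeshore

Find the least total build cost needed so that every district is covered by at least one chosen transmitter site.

T3, T4 cover every district at build cost 16 + 18 = 34.
Any cover uses at least 2 transmitter sites; among all covering selections none totals below 34.

34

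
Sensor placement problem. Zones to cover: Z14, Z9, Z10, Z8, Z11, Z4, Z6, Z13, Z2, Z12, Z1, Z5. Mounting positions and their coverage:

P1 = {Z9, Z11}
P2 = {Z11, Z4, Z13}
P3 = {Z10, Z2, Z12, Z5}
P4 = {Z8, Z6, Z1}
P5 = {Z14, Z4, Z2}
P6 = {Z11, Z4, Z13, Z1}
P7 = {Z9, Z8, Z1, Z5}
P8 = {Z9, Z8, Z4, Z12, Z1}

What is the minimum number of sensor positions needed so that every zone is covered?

5

P1, P2, P3, P4, P5 together cover {Z14, Z9, Z10, Z8, Z11, Z4, Z6, Z13, Z2, Z12, Z1, Z5} — every zone.
No 4 of the 8 sensor positions cover everything (all 70 size-4 selections fall short), so 5 is minimum.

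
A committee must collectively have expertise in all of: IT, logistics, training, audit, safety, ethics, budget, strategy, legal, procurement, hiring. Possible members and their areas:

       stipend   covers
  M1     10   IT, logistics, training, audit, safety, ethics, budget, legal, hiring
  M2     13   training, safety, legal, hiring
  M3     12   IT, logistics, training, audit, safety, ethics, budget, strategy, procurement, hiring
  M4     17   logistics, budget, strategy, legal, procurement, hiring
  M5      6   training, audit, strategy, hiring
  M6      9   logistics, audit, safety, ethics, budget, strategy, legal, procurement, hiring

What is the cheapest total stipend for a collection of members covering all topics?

19

M1, M6 cover every topic at stipend 10 + 9 = 19.
Any cover uses at least 2 members; among all covering selections none totals below 19.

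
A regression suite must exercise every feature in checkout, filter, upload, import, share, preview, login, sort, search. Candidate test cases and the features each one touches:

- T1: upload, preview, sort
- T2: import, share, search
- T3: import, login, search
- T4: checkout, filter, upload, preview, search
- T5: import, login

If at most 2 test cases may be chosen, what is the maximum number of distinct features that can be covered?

7

Choosing T2, T4 covers {checkout, filter, upload, import, share, preview, search} — 7 features.
No choice of 2 test cases does better; here login, sort are left uncovered.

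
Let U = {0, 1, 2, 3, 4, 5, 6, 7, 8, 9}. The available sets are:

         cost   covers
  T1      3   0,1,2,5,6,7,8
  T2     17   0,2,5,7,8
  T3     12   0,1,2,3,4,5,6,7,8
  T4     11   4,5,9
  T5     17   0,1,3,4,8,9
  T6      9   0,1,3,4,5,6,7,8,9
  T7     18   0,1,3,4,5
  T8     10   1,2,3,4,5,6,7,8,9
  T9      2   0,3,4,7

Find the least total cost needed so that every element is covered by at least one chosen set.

T1, T6 cover every element at cost 3 + 9 = 12.
Any cover uses at least 2 sets; among all covering selections none totals below 12.

12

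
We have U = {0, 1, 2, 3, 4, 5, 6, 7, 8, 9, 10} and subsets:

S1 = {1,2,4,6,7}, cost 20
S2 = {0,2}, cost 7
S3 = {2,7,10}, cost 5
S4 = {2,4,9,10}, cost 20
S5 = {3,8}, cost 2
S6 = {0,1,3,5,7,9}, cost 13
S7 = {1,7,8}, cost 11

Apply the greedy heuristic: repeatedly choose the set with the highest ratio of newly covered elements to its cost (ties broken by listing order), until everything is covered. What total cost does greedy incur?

40

Pick 1: S5 adds 2 new (3, 8) at cost 2 (ratio 2/2).
Pick 2: S3 adds 3 new (2, 7, 10) at cost 5 (ratio 3/5).
Pick 3: S6 adds 4 new (0, 1, 5, 9) at cost 13 (ratio 4/13).
Pick 4: S1 adds 2 new (4, 6) at cost 20 (ratio 2/20).
Greedy total cost: 2 + 5 + 13 + 20 = 40.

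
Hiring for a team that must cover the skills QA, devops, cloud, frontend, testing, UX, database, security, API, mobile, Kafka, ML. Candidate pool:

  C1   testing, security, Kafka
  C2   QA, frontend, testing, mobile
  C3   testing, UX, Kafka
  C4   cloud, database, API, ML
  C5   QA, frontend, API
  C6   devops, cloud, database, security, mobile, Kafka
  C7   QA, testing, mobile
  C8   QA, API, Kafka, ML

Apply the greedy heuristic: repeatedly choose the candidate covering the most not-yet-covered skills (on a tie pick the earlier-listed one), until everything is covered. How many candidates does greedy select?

4

Pick 1: C6 covers 6 new skills (devops, cloud, database, security, mobile, Kafka).
Pick 2: C2 covers 3 new skills (QA, frontend, testing).
Pick 3: C4 covers 2 new skills (API, ML).
Pick 4: C3 covers 1 new skills (UX).
Greedy uses 4 candidates.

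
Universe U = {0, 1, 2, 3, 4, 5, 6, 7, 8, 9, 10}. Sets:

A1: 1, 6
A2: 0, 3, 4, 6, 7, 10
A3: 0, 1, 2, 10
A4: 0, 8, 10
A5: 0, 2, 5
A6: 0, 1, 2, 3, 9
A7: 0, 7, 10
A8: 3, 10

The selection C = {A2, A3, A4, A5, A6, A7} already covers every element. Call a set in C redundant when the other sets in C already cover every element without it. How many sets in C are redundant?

Drop A2: 4, 6 uncovered — not redundant.
Drop A3: the rest still cover every element — redundant.
Drop A4: 8 uncovered — not redundant.
Drop A5: 5 uncovered — not redundant.
Drop A6: 9 uncovered — not redundant.
Drop A7: the rest still cover every element — redundant.
2 redundant: A3, A7.

2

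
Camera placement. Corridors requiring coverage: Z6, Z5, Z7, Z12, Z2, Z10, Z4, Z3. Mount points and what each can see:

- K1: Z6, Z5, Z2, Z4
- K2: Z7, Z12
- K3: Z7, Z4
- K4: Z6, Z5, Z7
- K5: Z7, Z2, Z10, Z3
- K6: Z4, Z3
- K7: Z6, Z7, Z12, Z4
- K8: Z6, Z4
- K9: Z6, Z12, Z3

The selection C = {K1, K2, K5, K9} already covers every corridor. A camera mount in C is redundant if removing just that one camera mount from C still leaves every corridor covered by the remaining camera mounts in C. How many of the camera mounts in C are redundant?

2

Drop K1: Z5, Z4 uncovered — not redundant.
Drop K2: the rest still cover every corridor — redundant.
Drop K5: Z10 uncovered — not redundant.
Drop K9: the rest still cover every corridor — redundant.
2 redundant: K2, K9.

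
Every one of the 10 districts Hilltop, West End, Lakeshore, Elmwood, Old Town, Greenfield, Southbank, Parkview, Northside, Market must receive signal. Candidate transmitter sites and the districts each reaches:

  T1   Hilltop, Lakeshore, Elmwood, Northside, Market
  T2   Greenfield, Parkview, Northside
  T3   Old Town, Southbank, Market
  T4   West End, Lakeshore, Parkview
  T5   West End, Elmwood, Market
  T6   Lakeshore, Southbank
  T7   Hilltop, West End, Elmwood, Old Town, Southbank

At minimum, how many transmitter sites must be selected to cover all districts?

3

T1, T2, T7 together cover {Hilltop, West End, Lakeshore, Elmwood, Old Town, Greenfield, Southbank, Parkview, Northside, Market} — every district.
No 2 of the 7 transmitter sites cover everything (all 21 pairs fall short), so 3 is minimum.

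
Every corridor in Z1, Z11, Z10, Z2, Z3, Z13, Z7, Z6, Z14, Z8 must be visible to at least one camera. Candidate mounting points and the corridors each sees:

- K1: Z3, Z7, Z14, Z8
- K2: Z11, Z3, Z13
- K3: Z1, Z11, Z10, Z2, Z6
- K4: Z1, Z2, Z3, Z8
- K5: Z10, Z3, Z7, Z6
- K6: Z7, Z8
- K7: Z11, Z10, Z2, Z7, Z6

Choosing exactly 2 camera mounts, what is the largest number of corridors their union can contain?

Choosing K1, K3 covers {Z1, Z11, Z10, Z2, Z3, Z7, Z6, Z14, Z8} — 9 corridors.
No choice of 2 camera mounts does better; here Z13 is left uncovered.

9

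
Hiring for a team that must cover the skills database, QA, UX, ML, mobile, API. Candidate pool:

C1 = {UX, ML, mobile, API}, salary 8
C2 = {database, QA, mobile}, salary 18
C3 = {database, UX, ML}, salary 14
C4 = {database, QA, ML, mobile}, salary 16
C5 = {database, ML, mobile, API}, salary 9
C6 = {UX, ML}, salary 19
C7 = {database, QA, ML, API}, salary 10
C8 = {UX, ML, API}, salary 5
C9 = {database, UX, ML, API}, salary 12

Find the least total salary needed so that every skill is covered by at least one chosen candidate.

C1, C7 cover every skill at salary 8 + 10 = 18.
Any cover uses at least 2 candidates; among all covering selections none totals below 18.
Greedy by coverage-per-salary would pick C8, C5, C7 for 24 — worse than the optimum 18.

18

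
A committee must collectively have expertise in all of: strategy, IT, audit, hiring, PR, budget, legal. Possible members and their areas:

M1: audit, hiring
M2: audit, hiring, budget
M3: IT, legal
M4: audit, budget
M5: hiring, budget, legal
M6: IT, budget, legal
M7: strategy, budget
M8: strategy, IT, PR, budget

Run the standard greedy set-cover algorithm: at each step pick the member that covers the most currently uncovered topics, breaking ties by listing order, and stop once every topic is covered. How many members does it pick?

Pick 1: M8 covers 4 new topics (strategy, IT, PR, budget).
Pick 2: M1 covers 2 new topics (audit, hiring).
Pick 3: M3 covers 1 new topics (legal).
Greedy uses 3 members.

3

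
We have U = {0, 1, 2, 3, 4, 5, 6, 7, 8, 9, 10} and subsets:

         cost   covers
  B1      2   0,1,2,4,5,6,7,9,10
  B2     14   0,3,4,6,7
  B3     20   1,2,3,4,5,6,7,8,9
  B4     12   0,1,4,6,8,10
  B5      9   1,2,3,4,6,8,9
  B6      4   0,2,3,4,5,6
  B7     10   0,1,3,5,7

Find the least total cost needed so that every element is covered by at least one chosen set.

11

B1, B5 cover every element at cost 2 + 9 = 11.
Any cover uses at least 2 sets; among all covering selections none totals below 11.
Greedy by coverage-per-cost would pick B1, B6, B5 for 15 — worse than the optimum 11.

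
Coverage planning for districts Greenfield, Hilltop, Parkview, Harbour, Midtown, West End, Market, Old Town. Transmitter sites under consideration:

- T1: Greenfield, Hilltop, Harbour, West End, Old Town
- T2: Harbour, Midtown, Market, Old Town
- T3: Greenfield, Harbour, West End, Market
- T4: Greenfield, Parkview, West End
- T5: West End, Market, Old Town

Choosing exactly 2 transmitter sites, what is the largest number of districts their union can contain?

Choosing T1, T2 covers {Greenfield, Hilltop, Harbour, Midtown, West End, Market, Old Town} — 7 districts.
No choice of 2 transmitter sites does better; here Parkview is left uncovered.

7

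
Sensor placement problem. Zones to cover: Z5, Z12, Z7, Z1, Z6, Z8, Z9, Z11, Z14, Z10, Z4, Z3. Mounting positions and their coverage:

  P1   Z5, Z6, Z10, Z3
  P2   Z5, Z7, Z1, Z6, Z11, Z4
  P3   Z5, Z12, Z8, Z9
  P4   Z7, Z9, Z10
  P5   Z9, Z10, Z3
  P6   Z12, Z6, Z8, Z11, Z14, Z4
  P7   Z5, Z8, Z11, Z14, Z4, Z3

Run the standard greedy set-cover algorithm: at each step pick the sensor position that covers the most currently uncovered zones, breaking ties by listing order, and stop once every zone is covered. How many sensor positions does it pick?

4

Pick 1: P2 covers 6 new zones (Z5, Z7, Z1, Z6, Z11, Z4).
Pick 2: P3 covers 3 new zones (Z12, Z8, Z9).
Pick 3: P1 covers 2 new zones (Z10, Z3).
Pick 4: P6 covers 1 new zones (Z14).
Greedy uses 4 sensor positions. (The true minimum is 3.)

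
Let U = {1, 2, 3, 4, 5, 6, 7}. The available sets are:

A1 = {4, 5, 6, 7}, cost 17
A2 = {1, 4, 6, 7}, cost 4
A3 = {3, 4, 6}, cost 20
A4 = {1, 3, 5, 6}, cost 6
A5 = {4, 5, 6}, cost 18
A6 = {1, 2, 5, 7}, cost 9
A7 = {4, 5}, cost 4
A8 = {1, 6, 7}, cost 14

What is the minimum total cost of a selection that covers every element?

19

A2, A4, A6 cover every element at cost 4 + 6 + 9 = 19.
Any cover uses at least 2 sets; among all covering selections none totals below 19.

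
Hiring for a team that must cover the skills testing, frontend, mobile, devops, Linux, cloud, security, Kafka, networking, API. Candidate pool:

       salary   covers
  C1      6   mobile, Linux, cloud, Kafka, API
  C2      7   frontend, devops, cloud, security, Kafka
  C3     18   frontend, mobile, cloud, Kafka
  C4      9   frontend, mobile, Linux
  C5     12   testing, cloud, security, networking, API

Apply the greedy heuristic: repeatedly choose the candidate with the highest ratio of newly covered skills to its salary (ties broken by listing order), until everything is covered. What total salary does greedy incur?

25

Pick 1: C1 adds 5 new (mobile, Linux, cloud, Kafka, API) at salary 6 (ratio 5/6).
Pick 2: C2 adds 3 new (frontend, devops, security) at salary 7 (ratio 3/7).
Pick 3: C5 adds 2 new (testing, networking) at salary 12 (ratio 2/12).
Greedy total salary: 6 + 7 + 12 = 25.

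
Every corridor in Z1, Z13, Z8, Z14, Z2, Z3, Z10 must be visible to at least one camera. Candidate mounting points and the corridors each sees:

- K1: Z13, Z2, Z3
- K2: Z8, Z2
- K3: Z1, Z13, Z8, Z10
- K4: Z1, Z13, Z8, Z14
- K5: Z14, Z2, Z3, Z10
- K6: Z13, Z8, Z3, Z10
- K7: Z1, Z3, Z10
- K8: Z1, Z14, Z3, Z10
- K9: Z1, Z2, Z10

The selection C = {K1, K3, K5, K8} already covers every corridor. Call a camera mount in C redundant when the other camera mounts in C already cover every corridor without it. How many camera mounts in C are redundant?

Drop K1: the rest still cover every corridor — redundant.
Drop K3: Z8 uncovered — not redundant.
Drop K5: the rest still cover every corridor — redundant.
Drop K8: the rest still cover every corridor — redundant.
3 redundant: K1, K5, K8.

3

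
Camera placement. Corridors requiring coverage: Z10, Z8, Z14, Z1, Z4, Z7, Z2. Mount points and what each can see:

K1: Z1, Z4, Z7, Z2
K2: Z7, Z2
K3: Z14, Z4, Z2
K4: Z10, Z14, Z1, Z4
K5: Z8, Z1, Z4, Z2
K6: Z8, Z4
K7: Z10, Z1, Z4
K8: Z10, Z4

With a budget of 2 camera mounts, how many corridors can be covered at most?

Choosing K1, K4 covers {Z10, Z14, Z1, Z4, Z7, Z2} — 6 corridors.
No choice of 2 camera mounts does better; here Z8 is left uncovered.

6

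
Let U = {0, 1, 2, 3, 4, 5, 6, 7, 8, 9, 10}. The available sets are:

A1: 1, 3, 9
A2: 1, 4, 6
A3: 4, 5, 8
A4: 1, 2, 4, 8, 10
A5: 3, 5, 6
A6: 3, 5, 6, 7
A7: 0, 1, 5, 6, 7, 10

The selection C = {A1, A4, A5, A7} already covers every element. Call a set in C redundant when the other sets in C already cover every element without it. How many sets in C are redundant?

Drop A1: 9 uncovered — not redundant.
Drop A4: 2, 4, 8 uncovered — not redundant.
Drop A5: the rest still cover every element — redundant.
Drop A7: 0, 7 uncovered — not redundant.
1 redundant: A5.

1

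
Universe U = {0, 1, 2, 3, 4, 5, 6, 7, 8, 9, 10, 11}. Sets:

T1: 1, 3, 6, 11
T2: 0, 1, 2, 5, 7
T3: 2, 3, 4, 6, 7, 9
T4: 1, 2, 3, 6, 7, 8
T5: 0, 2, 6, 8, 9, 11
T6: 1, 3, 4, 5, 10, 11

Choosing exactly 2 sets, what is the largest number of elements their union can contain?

Choosing T5, T6 covers {0, 1, 2, 3, 4, 5, 6, 8, 9, 10, 11} — 11 elements.
No choice of 2 sets does better; here 7 is left uncovered.

11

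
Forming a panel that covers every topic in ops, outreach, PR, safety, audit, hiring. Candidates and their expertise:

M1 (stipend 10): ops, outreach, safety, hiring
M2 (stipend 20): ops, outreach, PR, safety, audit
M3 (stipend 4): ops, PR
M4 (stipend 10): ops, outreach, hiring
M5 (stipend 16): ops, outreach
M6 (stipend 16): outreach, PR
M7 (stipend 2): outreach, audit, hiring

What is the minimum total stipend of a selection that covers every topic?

16

M1, M3, M7 cover every topic at stipend 10 + 4 + 2 = 16.
Any cover uses at least 2 members; among all covering selections none totals below 16.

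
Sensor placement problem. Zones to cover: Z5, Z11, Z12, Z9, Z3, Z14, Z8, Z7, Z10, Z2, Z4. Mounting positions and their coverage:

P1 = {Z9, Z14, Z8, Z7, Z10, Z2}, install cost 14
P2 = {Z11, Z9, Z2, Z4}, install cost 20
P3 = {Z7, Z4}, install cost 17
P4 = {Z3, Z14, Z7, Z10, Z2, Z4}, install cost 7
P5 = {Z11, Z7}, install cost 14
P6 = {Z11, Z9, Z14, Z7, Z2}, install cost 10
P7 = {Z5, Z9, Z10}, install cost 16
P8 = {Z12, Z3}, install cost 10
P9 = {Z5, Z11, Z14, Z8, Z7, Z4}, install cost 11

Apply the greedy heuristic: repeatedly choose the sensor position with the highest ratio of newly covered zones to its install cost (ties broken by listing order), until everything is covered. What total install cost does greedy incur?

38

Pick 1: P4 adds 6 new (Z3, Z14, Z7, Z10, Z2, Z4) at install cost 7 (ratio 6/7).
Pick 2: P9 adds 3 new (Z5, Z11, Z8) at install cost 11 (ratio 3/11).
Pick 3: P6 adds 1 new (Z9) at install cost 10 (ratio 1/10).
Pick 4: P8 adds 1 new (Z12) at install cost 10 (ratio 1/10).
Greedy total install cost: 7 + 11 + 10 + 10 = 38. (The true optimum is 35, so greedy overshoots here.)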